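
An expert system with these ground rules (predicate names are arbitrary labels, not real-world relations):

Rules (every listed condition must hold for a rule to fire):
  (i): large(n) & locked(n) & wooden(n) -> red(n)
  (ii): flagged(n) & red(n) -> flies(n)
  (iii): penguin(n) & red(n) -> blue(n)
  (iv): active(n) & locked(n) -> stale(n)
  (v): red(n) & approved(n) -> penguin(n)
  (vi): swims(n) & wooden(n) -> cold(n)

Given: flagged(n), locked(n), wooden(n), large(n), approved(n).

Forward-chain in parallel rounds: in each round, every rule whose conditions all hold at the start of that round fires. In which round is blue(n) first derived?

Round 1: (i) [large(n) & locked(n) & wooden(n) -> red(n)]. Adds red(n).
Round 2: (ii) [flagged(n) & red(n) -> flies(n)]; (v) [red(n) & approved(n) -> penguin(n)]. Adds flies(n), penguin(n).
Round 3: (iii) [penguin(n) & red(n) -> blue(n)]. Adds blue(n).
blue(n) first appears in round 3.

3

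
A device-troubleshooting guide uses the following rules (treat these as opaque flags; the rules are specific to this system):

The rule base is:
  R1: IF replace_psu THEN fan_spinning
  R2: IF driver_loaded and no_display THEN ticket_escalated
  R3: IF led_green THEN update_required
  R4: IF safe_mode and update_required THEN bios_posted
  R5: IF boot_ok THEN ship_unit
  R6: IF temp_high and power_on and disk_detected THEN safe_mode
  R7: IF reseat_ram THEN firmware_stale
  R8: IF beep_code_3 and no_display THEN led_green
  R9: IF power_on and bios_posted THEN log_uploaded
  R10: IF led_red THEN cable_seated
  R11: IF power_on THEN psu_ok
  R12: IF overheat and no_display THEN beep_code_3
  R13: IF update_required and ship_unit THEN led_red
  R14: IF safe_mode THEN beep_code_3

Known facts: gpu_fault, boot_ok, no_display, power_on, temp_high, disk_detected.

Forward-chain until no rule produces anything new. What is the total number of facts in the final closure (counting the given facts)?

16

Round 1: R5 [IF boot_ok THEN ship_unit]; R6 [IF temp_high and power_on and disk_detected THEN safe_mode]; R11 [IF power_on THEN psu_ok]. New: ship_unit, safe_mode, psu_ok.
Round 2: R14 [IF safe_mode THEN beep_code_3]. New: beep_code_3.
Round 3: R8 [IF beep_code_3 and no_display THEN led_green]. New: led_green.
Round 4: R3 [IF led_green THEN update_required]. New: update_required.
Round 5: R4 [IF safe_mode and update_required THEN bios_posted]; R13 [IF update_required and ship_unit THEN led_red]. New: bios_posted, led_red.
Round 6: R9 [IF power_on and bios_posted THEN log_uploaded]; R10 [IF led_red THEN cable_seated]. New: log_uploaded, cable_seated.
Closure: {beep_code_3, bios_posted, boot_ok, cable_seated, disk_detected, gpu_fault, led_green, led_red, log_uploaded, no_display, power_on, psu_ok, safe_mode, ship_unit, temp_high, update_required} — 16 facts.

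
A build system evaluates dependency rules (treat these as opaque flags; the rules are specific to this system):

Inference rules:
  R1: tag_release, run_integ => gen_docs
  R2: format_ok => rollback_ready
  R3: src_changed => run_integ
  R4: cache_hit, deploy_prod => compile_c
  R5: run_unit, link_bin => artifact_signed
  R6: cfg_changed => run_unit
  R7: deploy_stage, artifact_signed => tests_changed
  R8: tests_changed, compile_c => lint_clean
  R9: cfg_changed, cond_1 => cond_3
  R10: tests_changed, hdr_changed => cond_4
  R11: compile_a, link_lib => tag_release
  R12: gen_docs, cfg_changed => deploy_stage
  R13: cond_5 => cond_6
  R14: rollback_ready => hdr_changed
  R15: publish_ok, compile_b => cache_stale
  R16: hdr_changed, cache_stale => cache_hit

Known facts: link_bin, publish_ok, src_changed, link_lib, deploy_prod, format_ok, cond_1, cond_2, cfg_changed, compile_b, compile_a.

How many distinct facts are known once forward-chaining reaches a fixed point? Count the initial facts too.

Round 1 fires R2, R3, R6, R9, R11, R15, giving rollback_ready, run_integ, run_unit, cond_3, tag_release, cache_stale.
Round 2 fires R1, R5, R14, giving gen_docs, artifact_signed, hdr_changed.
Round 3 fires R12, R16, giving deploy_stage, cache_hit.
Round 4 fires R4, R7, giving compile_c, tests_changed.
Round 5 fires R8, R10, giving lint_clean, cond_4.
Closure: {artifact_signed, cache_hit, cache_stale, cfg_changed, compile_a, compile_b, compile_c, cond_1, cond_2, cond_3, cond_4, deploy_prod, deploy_stage, format_ok, gen_docs, hdr_changed, link_bin, link_lib, lint_clean, publish_ok, rollback_ready, run_integ, run_unit, src_changed, tag_release, tests_changed} — 26 facts.

26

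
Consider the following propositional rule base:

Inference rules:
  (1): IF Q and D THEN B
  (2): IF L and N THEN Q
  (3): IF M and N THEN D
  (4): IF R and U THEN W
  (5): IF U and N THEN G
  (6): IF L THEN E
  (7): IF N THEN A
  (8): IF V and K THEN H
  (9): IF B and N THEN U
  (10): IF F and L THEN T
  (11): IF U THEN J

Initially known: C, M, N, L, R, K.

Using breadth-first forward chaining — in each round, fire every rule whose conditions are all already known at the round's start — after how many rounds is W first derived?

Round 1: (2) [IF L and N THEN Q]; (3) [IF M and N THEN D]; (6) [IF L THEN E]; (7) [IF N THEN A]. Adds Q, D, E, A.
Round 2: (1) [IF Q and D THEN B]. Adds B.
Round 3: (9) [IF B and N THEN U]. Adds U.
Round 4: (4) [IF R and U THEN W]; (5) [IF U and N THEN G]; (11) [IF U THEN J]. Adds W, G, J.
W first appears in round 4.

4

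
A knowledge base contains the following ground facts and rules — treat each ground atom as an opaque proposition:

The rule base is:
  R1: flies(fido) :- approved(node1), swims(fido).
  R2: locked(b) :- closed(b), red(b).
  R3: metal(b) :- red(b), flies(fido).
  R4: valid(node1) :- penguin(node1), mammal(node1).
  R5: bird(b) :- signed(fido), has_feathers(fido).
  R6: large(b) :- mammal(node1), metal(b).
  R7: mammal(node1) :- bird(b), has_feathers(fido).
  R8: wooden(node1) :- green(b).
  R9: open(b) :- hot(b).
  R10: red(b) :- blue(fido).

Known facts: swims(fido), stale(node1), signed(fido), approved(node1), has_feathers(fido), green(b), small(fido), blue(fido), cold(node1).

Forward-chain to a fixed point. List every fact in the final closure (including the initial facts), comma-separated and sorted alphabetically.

approved(node1), bird(b), blue(fido), cold(node1), flies(fido), green(b), has_feathers(fido), large(b), mammal(node1), metal(b), red(b), signed(fido), small(fido), stale(node1), swims(fido), wooden(node1)

Round 1 fires R1, R5, R8, R10, giving flies(fido), bird(b), wooden(node1), red(b).
Round 2 fires R3, R7, giving metal(b), mammal(node1).
Round 3 fires R6, giving large(b).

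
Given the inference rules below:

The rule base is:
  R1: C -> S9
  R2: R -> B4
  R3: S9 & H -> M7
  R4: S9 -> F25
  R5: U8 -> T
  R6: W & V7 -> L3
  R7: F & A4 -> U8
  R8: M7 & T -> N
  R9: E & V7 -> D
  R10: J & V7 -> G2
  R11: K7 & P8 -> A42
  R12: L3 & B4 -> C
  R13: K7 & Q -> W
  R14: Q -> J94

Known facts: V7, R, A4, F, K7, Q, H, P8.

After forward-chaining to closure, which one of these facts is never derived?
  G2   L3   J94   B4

[1] R2 [R -> B4]; R7 [F & A4 -> U8]; R11 [K7 & P8 -> A42]; R13 [K7 & Q -> W]; R14 [Q -> J94]. ⇒ new: B4, U8, A42, W, J94.
[2] R5 [U8 -> T]; R6 [W & V7 -> L3]. ⇒ new: T, L3.
[3] R12 [L3 & B4 -> C]. ⇒ new: C.
[4] R1 [C -> S9]. ⇒ new: S9.
[5] R3 [S9 & H -> M7]; R4 [S9 -> F25]. ⇒ new: M7, F25.
[6] R8 [M7 & T -> N]. ⇒ new: N.
Derived: J94 (round 1), L3 (round 2), B4 (round 1). G2 never appears in any round.

G2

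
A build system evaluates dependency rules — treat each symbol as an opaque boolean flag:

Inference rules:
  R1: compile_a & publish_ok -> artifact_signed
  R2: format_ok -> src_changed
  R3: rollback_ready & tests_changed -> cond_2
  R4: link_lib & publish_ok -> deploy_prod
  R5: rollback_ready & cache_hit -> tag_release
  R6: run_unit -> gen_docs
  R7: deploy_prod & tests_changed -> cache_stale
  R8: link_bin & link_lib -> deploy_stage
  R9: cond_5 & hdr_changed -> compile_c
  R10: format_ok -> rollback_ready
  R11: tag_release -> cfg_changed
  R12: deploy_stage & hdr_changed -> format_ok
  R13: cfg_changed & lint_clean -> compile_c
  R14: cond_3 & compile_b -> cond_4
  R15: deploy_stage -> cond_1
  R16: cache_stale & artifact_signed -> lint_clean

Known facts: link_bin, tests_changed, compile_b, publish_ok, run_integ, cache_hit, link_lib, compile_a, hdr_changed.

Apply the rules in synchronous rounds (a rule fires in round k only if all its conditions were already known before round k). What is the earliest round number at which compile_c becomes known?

Round 1 — R1, R4, R8, derive artifact_signed, deploy_prod, deploy_stage.
Round 2 — R7, R12, R15, derive cache_stale, format_ok, cond_1.
Round 3 — R2, R10, R16, derive src_changed, rollback_ready, lint_clean.
Round 4 — R3, R5, derive cond_2, tag_release.
Round 5 — R11, derive cfg_changed.
Round 6 — R13, derive compile_c.
compile_c first appears in round 6.

6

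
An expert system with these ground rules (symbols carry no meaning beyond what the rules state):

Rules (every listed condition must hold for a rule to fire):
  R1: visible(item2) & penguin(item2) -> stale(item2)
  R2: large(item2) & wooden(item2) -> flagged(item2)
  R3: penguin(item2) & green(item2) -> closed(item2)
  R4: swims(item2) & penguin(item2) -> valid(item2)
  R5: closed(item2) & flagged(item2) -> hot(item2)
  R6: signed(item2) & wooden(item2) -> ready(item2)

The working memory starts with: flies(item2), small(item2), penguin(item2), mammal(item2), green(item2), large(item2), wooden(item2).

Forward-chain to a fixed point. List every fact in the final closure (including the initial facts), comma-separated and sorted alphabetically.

Round 1 — R2, R3, derive flagged(item2), closed(item2).
Round 2 — R5, derive hot(item2).

closed(item2), flagged(item2), flies(item2), green(item2), hot(item2), large(item2), mammal(item2), penguin(item2), small(item2), wooden(item2)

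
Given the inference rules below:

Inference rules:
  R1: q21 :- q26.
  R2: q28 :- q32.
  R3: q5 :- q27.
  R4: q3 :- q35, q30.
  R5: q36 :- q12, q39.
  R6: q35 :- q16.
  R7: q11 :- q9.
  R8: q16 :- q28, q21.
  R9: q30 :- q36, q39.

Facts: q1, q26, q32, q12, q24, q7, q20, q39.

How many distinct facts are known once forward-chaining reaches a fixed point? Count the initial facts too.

15

Round 1 — R1, R2, R5, derive q21, q28, q36.
Round 2 — R8, R9, derive q16, q30.
Round 3 — R6, derive q35.
Round 4 — R4, derive q3.
Closure: {q1, q12, q16, q20, q21, q24, q26, q28, q3, q30, q32, q35, q36, q39, q7} — 15 facts.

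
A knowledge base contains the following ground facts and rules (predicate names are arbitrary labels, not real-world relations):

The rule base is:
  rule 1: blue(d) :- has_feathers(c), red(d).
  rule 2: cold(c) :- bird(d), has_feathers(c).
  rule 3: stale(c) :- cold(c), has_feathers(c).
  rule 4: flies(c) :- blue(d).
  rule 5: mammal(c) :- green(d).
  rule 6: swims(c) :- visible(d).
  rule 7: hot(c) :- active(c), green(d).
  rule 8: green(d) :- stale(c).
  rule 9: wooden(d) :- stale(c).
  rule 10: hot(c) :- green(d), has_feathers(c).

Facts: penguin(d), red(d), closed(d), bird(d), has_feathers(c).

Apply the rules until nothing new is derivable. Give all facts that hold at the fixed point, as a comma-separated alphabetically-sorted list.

bird(d), blue(d), closed(d), cold(c), flies(c), green(d), has_feathers(c), hot(c), mammal(c), penguin(d), red(d), stale(c), wooden(d)

Round 1: rule 1 [blue(d) :- has_feathers(c), red(d).]; rule 2 [cold(c) :- bird(d), has_feathers(c).]. Adds blue(d), cold(c).
Round 2: rule 3 [stale(c) :- cold(c), has_feathers(c).]; rule 4 [flies(c) :- blue(d).]. Adds stale(c), flies(c).
Round 3: rule 8 [green(d) :- stale(c).]; rule 9 [wooden(d) :- stale(c).]. Adds green(d), wooden(d).
Round 4: rule 5 [mammal(c) :- green(d).]; rule 10 [hot(c) :- green(d), has_feathers(c).]. Adds mammal(c), hot(c).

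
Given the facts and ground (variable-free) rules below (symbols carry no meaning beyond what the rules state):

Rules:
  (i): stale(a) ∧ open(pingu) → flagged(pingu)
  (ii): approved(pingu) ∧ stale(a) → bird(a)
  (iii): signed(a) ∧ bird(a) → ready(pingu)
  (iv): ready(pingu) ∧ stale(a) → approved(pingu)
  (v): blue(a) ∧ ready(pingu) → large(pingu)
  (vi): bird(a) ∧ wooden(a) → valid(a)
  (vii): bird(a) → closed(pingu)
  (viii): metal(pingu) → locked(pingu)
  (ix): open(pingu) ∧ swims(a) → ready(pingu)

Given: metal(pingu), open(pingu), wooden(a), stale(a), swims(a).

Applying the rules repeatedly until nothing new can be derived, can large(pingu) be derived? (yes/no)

Round 1 — (i), (viii), (ix), derive flagged(pingu), locked(pingu), ready(pingu).
Round 2 — (iv), derive approved(pingu).
Round 3 — (ii), derive bird(a).
Round 4 — (vi), (vii), derive valid(a), closed(pingu).
Fixed point reached. large(pingu) is concluded only by (v); (v) needs blue(a) (never derived).

no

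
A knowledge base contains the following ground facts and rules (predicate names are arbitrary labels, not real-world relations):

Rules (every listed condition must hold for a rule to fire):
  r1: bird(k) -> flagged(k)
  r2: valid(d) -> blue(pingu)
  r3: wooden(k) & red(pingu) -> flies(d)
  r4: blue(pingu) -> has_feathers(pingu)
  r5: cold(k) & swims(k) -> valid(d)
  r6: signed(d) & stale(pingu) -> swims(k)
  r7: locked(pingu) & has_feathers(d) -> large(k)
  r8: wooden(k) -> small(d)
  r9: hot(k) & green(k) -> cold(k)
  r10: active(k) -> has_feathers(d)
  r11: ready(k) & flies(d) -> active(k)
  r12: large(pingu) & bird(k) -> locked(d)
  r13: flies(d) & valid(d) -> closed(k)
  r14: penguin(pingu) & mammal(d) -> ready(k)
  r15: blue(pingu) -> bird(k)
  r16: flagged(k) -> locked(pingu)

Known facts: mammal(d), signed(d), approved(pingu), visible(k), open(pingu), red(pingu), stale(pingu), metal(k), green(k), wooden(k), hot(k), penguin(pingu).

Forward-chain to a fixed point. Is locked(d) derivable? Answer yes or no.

Round 1 — r3, r6, r8, r9, r14, derive flies(d), swims(k), small(d), cold(k), ready(k).
Round 2 — r5, r11, derive valid(d), active(k).
Round 3 — r2, r10, r13, derive blue(pingu), has_feathers(d), closed(k).
Round 4 — r4, r15, derive has_feathers(pingu), bird(k).
Round 5 — r1, derive flagged(k).
Round 6 — r16, derive locked(pingu).
Round 7 — r7, derive large(k).
Fixed point reached. locked(d) is concluded only by r12; r12 needs large(pingu) (never derived).

no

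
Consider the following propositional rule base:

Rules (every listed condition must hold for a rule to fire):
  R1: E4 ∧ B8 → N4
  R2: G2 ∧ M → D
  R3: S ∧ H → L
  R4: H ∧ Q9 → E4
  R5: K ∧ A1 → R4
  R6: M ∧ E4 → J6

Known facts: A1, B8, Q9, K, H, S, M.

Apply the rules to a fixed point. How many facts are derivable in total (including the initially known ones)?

12

Round 1: R3 [S ∧ H → L]; R4 [H ∧ Q9 → E4]; R5 [K ∧ A1 → R4]. New: L, E4, R4.
Round 2: R1 [E4 ∧ B8 → N4]; R6 [M ∧ E4 → J6]. New: N4, J6.
Closure: {A1, B8, E4, H, J6, K, L, M, N4, Q9, R4, S} — 12 facts.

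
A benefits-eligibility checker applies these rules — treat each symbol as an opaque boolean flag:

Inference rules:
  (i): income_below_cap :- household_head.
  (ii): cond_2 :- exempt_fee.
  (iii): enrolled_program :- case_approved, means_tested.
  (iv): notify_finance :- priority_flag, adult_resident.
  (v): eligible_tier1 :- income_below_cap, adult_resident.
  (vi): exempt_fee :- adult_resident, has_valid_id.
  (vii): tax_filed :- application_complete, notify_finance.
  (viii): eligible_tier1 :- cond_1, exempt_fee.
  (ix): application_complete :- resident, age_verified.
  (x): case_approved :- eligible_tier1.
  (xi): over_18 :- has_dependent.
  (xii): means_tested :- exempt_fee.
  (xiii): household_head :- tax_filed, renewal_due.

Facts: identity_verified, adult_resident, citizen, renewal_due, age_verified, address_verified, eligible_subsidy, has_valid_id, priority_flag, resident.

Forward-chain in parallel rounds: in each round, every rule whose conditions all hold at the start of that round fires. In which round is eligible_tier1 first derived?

[1] (iv) [notify_finance :- priority_flag, adult_resident.]; (vi) [exempt_fee :- adult_resident, has_valid_id.]; (ix) [application_complete :- resident, age_verified.]. ⇒ new: notify_finance, exempt_fee, application_complete.
[2] (ii) [cond_2 :- exempt_fee.]; (vii) [tax_filed :- application_complete, notify_finance.]; (xii) [means_tested :- exempt_fee.]. ⇒ new: cond_2, tax_filed, means_tested.
[3] (xiii) [household_head :- tax_filed, renewal_due.]. ⇒ new: household_head.
[4] (i) [income_below_cap :- household_head.]. ⇒ new: income_below_cap.
[5] (v) [eligible_tier1 :- income_below_cap, adult_resident.]. ⇒ new: eligible_tier1.
eligible_tier1 first appears in round 5.

5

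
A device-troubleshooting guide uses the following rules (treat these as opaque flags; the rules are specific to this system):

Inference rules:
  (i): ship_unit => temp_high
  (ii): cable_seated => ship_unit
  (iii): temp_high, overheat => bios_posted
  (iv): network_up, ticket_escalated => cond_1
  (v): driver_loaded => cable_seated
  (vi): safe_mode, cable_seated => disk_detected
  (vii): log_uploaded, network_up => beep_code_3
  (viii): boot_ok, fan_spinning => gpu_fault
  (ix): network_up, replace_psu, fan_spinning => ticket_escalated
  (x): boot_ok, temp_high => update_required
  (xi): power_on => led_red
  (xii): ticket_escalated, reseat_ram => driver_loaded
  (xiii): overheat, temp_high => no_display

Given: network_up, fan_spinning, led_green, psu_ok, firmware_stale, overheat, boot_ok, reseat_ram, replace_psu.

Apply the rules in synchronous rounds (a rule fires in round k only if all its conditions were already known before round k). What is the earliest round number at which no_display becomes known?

Round 1: (viii) [boot_ok, fan_spinning => gpu_fault]; (ix) [network_up, replace_psu, fan_spinning => ticket_escalated]. New: gpu_fault, ticket_escalated.
Round 2: (iv) [network_up, ticket_escalated => cond_1]; (xii) [ticket_escalated, reseat_ram => driver_loaded]. New: cond_1, driver_loaded.
Round 3: (v) [driver_loaded => cable_seated]. New: cable_seated.
Round 4: (ii) [cable_seated => ship_unit]. New: ship_unit.
Round 5: (i) [ship_unit => temp_high]. New: temp_high.
Round 6: (iii) [temp_high, overheat => bios_posted]; (x) [boot_ok, temp_high => update_required]; (xiii) [overheat, temp_high => no_display]. New: bios_posted, update_required, no_display.
no_display first appears in round 6.

6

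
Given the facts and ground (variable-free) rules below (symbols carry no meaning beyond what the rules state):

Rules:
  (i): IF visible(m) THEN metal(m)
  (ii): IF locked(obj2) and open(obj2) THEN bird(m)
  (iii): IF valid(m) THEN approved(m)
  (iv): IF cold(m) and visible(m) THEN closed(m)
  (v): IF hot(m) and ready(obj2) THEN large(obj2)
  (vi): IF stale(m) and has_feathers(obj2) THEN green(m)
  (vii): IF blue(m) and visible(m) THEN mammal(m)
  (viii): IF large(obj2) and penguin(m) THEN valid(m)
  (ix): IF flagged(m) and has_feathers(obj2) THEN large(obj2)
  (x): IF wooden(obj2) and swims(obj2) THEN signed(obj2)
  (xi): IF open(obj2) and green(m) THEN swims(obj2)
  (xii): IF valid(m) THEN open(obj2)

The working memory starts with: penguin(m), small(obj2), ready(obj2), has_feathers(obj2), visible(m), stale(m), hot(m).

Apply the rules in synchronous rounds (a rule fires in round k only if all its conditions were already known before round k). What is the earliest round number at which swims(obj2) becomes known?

Round 1 fires (i), (v), (vi), giving metal(m), large(obj2), green(m).
Round 2 fires (viii), giving valid(m).
Round 3 fires (iii), (xii), giving approved(m), open(obj2).
Round 4 fires (xi), giving swims(obj2).
swims(obj2) first appears in round 4.

4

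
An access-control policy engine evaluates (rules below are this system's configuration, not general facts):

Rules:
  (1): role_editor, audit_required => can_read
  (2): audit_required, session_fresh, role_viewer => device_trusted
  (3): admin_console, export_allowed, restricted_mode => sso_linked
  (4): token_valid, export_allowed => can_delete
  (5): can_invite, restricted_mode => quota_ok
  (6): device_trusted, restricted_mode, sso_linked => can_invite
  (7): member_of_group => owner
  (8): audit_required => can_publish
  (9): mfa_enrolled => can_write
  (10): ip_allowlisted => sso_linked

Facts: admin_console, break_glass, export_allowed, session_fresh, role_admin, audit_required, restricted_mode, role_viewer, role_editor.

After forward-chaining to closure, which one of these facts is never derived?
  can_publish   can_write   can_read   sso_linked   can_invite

can_write

[1] (1) [role_editor, audit_required => can_read]; (2) [audit_required, session_fresh, role_viewer => device_trusted]; (3) [admin_console, export_allowed, restricted_mode => sso_linked]; (8) [audit_required => can_publish]. ⇒ new: can_read, device_trusted, sso_linked, can_publish.
[2] (6) [device_trusted, restricted_mode, sso_linked => can_invite]. ⇒ new: can_invite.
[3] (5) [can_invite, restricted_mode => quota_ok]. ⇒ new: quota_ok.
Derived: can_publish (round 1), sso_linked (round 1), can_read (round 1), can_invite (round 2). can_write never appears in any round.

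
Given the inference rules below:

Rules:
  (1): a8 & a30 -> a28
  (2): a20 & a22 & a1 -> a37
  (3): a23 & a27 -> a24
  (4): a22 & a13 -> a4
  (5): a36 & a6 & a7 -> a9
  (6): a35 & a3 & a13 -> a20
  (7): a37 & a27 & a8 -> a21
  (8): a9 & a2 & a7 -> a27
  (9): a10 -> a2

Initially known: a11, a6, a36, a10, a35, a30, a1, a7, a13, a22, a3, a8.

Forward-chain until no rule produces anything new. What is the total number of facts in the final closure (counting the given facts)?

20

Round 1: (1) [a8 & a30 -> a28]; (4) [a22 & a13 -> a4]; (5) [a36 & a6 & a7 -> a9]; (6) [a35 & a3 & a13 -> a20]; (9) [a10 -> a2]. Adds a28, a4, a9, a20, a2.
Round 2: (2) [a20 & a22 & a1 -> a37]; (8) [a9 & a2 & a7 -> a27]. Adds a37, a27.
Round 3: (7) [a37 & a27 & a8 -> a21]. Adds a21.
Closure: {a1, a10, a11, a13, a2, a20, a21, a22, a27, a28, a3, a30, a35, a36, a37, a4, a6, a7, a8, a9} — 20 facts.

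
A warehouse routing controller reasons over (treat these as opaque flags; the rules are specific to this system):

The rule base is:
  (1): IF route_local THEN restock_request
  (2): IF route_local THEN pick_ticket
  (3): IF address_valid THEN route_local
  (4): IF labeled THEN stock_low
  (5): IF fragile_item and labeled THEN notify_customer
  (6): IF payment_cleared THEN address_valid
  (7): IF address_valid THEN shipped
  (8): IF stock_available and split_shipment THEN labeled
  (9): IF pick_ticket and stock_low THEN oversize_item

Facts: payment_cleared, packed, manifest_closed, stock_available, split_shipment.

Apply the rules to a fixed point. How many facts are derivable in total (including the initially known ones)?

Round 1 — (6), (8), derive address_valid, labeled.
Round 2 — (3), (4), (7), derive route_local, stock_low, shipped.
Round 3 — (1), (2), derive restock_request, pick_ticket.
Round 4 — (9), derive oversize_item.
Closure: {address_valid, labeled, manifest_closed, oversize_item, packed, payment_cleared, pick_ticket, restock_request, route_local, shipped, split_shipment, stock_available, stock_low} — 13 facts.

13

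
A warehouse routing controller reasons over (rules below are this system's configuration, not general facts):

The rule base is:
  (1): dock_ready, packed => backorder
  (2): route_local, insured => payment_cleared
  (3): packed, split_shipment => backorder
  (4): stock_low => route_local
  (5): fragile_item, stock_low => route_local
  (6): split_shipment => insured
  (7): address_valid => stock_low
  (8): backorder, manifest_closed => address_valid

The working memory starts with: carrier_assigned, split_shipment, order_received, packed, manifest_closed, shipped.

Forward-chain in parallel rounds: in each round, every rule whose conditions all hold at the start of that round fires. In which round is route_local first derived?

Round 1: (3) [packed, split_shipment => backorder]; (6) [split_shipment => insured]. Adds backorder, insured.
Round 2: (8) [backorder, manifest_closed => address_valid]. Adds address_valid.
Round 3: (7) [address_valid => stock_low]. Adds stock_low.
Round 4: (4) [stock_low => route_local]. Adds route_local.
route_local first appears in round 4.

4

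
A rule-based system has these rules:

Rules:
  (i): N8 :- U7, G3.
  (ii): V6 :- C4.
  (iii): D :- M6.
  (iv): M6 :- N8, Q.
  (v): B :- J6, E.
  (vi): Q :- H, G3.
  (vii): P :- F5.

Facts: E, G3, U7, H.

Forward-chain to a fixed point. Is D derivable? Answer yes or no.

yes

Round 1 — (i), (vi), derive N8, Q.
Round 2 — (iv), derive M6.
Round 3 — (iii), derive D.
D appears in round 3, so it is derivable.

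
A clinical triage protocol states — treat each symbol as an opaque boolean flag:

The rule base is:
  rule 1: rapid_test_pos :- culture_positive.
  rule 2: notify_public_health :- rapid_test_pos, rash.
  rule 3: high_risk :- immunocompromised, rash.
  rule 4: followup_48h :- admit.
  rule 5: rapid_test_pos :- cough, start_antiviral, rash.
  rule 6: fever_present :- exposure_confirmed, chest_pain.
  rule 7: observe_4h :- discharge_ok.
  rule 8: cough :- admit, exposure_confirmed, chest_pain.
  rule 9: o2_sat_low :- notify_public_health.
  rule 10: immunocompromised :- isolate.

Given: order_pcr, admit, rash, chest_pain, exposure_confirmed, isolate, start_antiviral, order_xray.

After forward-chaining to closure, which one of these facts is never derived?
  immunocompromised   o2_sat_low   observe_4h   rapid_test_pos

observe_4h

Round 1: rule 4 [followup_48h :- admit.]; rule 6 [fever_present :- exposure_confirmed, chest_pain.]; rule 8 [cough :- admit, exposure_confirmed, chest_pain.]; rule 10 [immunocompromised :- isolate.]. Adds followup_48h, fever_present, cough, immunocompromised.
Round 2: rule 3 [high_risk :- immunocompromised, rash.]; rule 5 [rapid_test_pos :- cough, start_antiviral, rash.]. Adds high_risk, rapid_test_pos.
Round 3: rule 2 [notify_public_health :- rapid_test_pos, rash.]. Adds notify_public_health.
Round 4: rule 9 [o2_sat_low :- notify_public_health.]. Adds o2_sat_low.
Derived: immunocompromised (round 1), o2_sat_low (round 4), rapid_test_pos (round 2). observe_4h never appears in any round.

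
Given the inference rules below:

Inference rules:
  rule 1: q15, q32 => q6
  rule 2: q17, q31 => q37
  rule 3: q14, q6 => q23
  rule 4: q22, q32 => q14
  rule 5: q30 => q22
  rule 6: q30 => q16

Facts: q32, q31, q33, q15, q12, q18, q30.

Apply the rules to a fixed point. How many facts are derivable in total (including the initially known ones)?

12

[1] rule 1 [q15, q32 => q6]; rule 5 [q30 => q22]; rule 6 [q30 => q16]. ⇒ new: q6, q22, q16.
[2] rule 4 [q22, q32 => q14]. ⇒ new: q14.
[3] rule 3 [q14, q6 => q23]. ⇒ new: q23.
Closure: {q12, q14, q15, q16, q18, q22, q23, q30, q31, q32, q33, q6} — 12 facts.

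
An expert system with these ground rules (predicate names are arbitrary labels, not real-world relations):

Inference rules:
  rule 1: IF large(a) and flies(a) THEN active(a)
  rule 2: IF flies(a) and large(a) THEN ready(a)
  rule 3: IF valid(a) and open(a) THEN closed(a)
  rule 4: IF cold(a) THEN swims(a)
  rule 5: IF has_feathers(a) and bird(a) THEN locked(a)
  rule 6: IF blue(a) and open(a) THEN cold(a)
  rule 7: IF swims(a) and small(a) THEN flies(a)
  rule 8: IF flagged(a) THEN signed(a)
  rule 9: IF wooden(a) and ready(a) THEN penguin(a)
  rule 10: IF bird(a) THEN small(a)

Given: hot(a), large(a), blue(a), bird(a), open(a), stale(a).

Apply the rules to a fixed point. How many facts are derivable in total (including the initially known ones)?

12

Round 1: rule 6 [IF blue(a) and open(a) THEN cold(a)]; rule 10 [IF bird(a) THEN small(a)]. New: cold(a), small(a).
Round 2: rule 4 [IF cold(a) THEN swims(a)]. New: swims(a).
Round 3: rule 7 [IF swims(a) and small(a) THEN flies(a)]. New: flies(a).
Round 4: rule 1 [IF large(a) and flies(a) THEN active(a)]; rule 2 [IF flies(a) and large(a) THEN ready(a)]. New: active(a), ready(a).
Closure: {active(a), bird(a), blue(a), cold(a), flies(a), hot(a), large(a), open(a), ready(a), small(a), stale(a), swims(a)} — 12 facts.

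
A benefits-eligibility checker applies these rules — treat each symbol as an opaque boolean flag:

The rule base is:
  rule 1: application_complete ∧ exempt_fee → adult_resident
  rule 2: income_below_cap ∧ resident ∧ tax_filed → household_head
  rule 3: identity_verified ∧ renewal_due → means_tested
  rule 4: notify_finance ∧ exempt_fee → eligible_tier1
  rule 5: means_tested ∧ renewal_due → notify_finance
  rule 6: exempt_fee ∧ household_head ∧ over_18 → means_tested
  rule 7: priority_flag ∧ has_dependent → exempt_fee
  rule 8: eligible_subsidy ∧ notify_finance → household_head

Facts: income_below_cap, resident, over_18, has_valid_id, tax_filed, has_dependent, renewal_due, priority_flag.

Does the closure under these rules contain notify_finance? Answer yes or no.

yes

Round 1 fires rule 2, rule 7, giving household_head, exempt_fee.
Round 2 fires rule 6, giving means_tested.
Round 3 fires rule 5, giving notify_finance.
Round 4 fires rule 4, giving eligible_tier1.
notify_finance appears in round 3, so it is derivable.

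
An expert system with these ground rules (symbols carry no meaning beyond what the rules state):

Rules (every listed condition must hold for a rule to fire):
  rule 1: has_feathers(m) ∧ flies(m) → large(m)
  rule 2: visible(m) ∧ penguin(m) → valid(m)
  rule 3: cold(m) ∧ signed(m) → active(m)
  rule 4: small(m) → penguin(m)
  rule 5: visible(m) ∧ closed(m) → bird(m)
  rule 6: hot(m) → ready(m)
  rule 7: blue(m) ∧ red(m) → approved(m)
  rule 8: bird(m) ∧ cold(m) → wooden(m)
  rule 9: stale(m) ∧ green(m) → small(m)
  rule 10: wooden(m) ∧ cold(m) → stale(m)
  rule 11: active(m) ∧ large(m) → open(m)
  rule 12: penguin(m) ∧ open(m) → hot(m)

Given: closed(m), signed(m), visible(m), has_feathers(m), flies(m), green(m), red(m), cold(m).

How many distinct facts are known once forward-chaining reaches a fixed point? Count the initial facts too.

19

Round 1 — rule 1, rule 3, rule 5, derive large(m), active(m), bird(m).
Round 2 — rule 8, rule 11, derive wooden(m), open(m).
Round 3 — rule 10, derive stale(m).
Round 4 — rule 9, derive small(m).
Round 5 — rule 4, derive penguin(m).
Round 6 — rule 2, rule 12, derive valid(m), hot(m).
Round 7 — rule 6, derive ready(m).
Closure: {active(m), bird(m), closed(m), cold(m), flies(m), green(m), has_feathers(m), hot(m), large(m), open(m), penguin(m), ready(m), red(m), signed(m), small(m), stale(m), valid(m), visible(m), wooden(m)} — 19 facts.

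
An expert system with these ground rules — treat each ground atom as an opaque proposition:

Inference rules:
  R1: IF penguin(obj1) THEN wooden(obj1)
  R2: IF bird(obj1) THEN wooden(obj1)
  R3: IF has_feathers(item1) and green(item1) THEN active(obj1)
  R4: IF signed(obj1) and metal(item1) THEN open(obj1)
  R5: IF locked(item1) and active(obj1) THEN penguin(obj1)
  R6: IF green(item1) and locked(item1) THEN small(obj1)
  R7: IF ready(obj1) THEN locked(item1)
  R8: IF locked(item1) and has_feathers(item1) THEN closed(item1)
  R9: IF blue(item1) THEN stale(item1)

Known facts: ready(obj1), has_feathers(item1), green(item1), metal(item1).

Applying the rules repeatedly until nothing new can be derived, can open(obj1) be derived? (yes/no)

Round 1: R3 [IF has_feathers(item1) and green(item1) THEN active(obj1)]; R7 [IF ready(obj1) THEN locked(item1)]. New: active(obj1), locked(item1).
Round 2: R5 [IF locked(item1) and active(obj1) THEN penguin(obj1)]; R6 [IF green(item1) and locked(item1) THEN small(obj1)]; R8 [IF locked(item1) and has_feathers(item1) THEN closed(item1)]. New: penguin(obj1), small(obj1), closed(item1).
Round 3: R1 [IF penguin(obj1) THEN wooden(obj1)]. New: wooden(obj1).
Fixed point reached. open(obj1) is concluded only by R4; R4 needs signed(obj1) (never derived).

no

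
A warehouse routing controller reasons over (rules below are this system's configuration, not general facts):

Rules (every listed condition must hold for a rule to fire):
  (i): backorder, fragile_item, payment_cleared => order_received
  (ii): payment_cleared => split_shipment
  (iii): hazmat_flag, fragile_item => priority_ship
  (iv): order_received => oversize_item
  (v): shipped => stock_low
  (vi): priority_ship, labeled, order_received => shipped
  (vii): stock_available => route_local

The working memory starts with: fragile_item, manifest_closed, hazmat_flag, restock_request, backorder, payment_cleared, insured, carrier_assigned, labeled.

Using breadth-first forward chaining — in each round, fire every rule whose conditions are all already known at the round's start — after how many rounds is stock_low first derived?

Round 1 fires (i), (ii), (iii), giving order_received, split_shipment, priority_ship.
Round 2 fires (iv), (vi), giving oversize_item, shipped.
Round 3 fires (v), giving stock_low.
stock_low first appears in round 3.

3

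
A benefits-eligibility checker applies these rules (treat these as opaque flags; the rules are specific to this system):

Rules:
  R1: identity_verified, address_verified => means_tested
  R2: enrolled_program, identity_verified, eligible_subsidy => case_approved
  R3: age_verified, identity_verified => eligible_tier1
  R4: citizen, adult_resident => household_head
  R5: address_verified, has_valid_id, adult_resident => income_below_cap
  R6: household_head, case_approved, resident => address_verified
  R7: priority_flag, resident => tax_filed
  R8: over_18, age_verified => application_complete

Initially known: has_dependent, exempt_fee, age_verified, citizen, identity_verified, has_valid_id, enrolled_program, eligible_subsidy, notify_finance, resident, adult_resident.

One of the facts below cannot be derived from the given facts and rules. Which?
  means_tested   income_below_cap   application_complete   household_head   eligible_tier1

application_complete

Round 1: R2 [enrolled_program, identity_verified, eligible_subsidy => case_approved]; R3 [age_verified, identity_verified => eligible_tier1]; R4 [citizen, adult_resident => household_head]. New: case_approved, eligible_tier1, household_head.
Round 2: R6 [household_head, case_approved, resident => address_verified]. New: address_verified.
Round 3: R1 [identity_verified, address_verified => means_tested]; R5 [address_verified, has_valid_id, adult_resident => income_below_cap]. New: means_tested, income_below_cap.
Derived: household_head (round 1), means_tested (round 3), eligible_tier1 (round 1), income_below_cap (round 3). application_complete never appears in any round.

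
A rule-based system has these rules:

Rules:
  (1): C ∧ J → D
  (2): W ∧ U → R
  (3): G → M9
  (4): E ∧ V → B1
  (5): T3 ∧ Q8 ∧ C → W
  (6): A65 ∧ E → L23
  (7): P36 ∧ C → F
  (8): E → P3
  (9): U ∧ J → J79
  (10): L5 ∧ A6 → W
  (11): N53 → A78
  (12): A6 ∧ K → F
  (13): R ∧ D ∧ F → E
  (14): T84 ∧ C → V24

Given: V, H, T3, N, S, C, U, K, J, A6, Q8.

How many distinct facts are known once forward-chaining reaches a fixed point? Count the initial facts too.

Round 1 — (1), (5), (9), (12), derive D, W, J79, F.
Round 2 — (2), derive R.
Round 3 — (13), derive E.
Round 4 — (4), (8), derive B1, P3.
Closure: {A6, B1, C, D, E, F, H, J, J79, K, N, P3, Q8, R, S, T3, U, V, W} — 19 facts.

19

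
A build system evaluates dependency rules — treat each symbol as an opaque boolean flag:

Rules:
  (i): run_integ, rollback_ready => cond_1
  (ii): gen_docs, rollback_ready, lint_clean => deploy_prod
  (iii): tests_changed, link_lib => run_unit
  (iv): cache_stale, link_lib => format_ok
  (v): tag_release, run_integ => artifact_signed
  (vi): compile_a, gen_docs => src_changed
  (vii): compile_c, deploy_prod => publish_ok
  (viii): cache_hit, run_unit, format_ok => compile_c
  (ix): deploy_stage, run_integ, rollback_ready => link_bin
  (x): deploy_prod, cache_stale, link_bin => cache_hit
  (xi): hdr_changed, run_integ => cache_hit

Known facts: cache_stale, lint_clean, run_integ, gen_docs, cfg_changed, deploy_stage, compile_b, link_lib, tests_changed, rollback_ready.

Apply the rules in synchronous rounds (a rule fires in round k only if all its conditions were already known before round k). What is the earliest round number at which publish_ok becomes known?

4

[1] (i) [run_integ, rollback_ready => cond_1]; (ii) [gen_docs, rollback_ready, lint_clean => deploy_prod]; (iii) [tests_changed, link_lib => run_unit]; (iv) [cache_stale, link_lib => format_ok]; (ix) [deploy_stage, run_integ, rollback_ready => link_bin]. ⇒ new: cond_1, deploy_prod, run_unit, format_ok, link_bin.
[2] (x) [deploy_prod, cache_stale, link_bin => cache_hit]. ⇒ new: cache_hit.
[3] (viii) [cache_hit, run_unit, format_ok => compile_c]. ⇒ new: compile_c.
[4] (vii) [compile_c, deploy_prod => publish_ok]. ⇒ new: publish_ok.
publish_ok first appears in round 4.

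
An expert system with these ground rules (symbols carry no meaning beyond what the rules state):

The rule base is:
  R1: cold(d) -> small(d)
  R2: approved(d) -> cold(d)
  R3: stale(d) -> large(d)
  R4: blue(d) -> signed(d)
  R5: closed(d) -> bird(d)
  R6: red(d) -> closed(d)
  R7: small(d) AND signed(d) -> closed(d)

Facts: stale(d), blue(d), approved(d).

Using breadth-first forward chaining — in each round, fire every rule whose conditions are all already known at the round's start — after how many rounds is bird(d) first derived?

Round 1 fires R2, R3, R4, giving cold(d), large(d), signed(d).
Round 2 fires R1, giving small(d).
Round 3 fires R7, giving closed(d).
Round 4 fires R5, giving bird(d).
bird(d) first appears in round 4.

4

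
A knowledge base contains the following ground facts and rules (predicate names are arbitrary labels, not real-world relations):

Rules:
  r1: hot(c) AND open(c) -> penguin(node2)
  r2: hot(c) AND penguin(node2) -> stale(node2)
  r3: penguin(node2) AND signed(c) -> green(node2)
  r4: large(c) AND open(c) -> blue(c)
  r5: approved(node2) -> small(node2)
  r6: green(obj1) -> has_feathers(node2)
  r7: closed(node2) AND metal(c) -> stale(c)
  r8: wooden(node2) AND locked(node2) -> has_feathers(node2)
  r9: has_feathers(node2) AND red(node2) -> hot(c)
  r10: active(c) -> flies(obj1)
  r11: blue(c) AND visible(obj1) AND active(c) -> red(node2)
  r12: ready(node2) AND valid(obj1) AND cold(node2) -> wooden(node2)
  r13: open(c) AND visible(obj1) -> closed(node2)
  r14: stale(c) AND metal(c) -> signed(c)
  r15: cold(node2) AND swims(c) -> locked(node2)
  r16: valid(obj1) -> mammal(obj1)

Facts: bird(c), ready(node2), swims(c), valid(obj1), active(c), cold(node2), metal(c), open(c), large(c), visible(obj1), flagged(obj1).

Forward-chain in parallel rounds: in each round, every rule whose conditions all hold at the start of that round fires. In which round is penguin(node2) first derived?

4

Round 1 fires r4, r10, r12, r13, r15, r16, giving blue(c), flies(obj1), wooden(node2), closed(node2), locked(node2), mammal(obj1).
Round 2 fires r7, r8, r11, giving stale(c), has_feathers(node2), red(node2).
Round 3 fires r9, r14, giving hot(c), signed(c).
Round 4 fires r1, giving penguin(node2).
penguin(node2) first appears in round 4.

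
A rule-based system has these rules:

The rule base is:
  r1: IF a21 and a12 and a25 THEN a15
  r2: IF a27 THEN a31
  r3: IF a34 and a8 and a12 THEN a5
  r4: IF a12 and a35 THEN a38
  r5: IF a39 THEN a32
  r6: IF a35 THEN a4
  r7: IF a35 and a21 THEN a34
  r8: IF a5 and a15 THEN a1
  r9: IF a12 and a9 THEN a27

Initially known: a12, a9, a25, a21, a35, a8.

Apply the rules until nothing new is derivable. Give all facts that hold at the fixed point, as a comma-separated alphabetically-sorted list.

Round 1 fires r1, r4, r6, r7, r9, giving a15, a38, a4, a34, a27.
Round 2 fires r2, r3, giving a31, a5.
Round 3 fires r8, giving a1.

a1, a12, a15, a21, a25, a27, a31, a34, a35, a38, a4, a5, a8, a9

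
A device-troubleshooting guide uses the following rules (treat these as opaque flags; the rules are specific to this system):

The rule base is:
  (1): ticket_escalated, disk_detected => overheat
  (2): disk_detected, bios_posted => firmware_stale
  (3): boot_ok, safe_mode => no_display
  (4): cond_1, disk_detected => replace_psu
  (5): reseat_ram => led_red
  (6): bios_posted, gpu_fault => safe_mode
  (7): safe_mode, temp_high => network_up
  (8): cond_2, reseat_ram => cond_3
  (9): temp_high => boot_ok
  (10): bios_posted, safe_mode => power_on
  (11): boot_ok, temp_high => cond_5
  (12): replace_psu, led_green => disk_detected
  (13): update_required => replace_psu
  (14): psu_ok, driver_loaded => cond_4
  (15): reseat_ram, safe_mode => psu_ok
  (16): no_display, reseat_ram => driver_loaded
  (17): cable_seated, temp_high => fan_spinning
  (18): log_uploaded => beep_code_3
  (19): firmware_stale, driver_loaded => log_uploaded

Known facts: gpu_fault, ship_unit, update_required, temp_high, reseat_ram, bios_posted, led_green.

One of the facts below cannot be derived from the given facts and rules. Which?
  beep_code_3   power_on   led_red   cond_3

Round 1: (5) [reseat_ram => led_red]; (6) [bios_posted, gpu_fault => safe_mode]; (9) [temp_high => boot_ok]; (13) [update_required => replace_psu]. New: led_red, safe_mode, boot_ok, replace_psu.
Round 2: (3) [boot_ok, safe_mode => no_display]; (7) [safe_mode, temp_high => network_up]; (10) [bios_posted, safe_mode => power_on]; (11) [boot_ok, temp_high => cond_5]; (12) [replace_psu, led_green => disk_detected]; (15) [reseat_ram, safe_mode => psu_ok]. New: no_display, network_up, power_on, cond_5, disk_detected, psu_ok.
Round 3: (2) [disk_detected, bios_posted => firmware_stale]; (16) [no_display, reseat_ram => driver_loaded]. New: firmware_stale, driver_loaded.
Round 4: (14) [psu_ok, driver_loaded => cond_4]; (19) [firmware_stale, driver_loaded => log_uploaded]. New: cond_4, log_uploaded.
Round 5: (18) [log_uploaded => beep_code_3]. New: beep_code_3.
Derived: beep_code_3 (round 5), led_red (round 1), power_on (round 2). cond_3 never appears in any round.

cond_3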